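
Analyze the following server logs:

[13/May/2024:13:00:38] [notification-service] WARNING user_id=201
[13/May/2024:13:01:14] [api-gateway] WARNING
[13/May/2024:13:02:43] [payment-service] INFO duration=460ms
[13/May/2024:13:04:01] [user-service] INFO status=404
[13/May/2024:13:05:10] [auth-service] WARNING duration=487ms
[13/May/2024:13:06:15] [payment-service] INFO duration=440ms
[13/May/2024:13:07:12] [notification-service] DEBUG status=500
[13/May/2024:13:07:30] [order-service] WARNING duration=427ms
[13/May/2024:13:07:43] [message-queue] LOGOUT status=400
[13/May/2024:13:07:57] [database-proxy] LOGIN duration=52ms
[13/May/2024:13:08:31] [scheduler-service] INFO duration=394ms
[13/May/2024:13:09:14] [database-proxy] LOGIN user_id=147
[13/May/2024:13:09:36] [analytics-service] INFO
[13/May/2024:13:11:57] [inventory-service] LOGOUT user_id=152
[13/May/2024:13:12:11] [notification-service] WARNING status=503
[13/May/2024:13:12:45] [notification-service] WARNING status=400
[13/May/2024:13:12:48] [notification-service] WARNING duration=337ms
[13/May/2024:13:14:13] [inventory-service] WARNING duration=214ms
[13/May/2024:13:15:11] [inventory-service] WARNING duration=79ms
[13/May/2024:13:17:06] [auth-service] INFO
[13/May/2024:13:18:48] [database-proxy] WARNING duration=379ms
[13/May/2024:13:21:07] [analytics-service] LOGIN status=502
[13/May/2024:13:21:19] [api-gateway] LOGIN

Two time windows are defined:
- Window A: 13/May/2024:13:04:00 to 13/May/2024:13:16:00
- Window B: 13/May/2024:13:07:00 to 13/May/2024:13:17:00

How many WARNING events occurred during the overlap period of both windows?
6

To find overlap events:

1. Window A: 13/May/2024:13:04:00 to 13/May/2024:13:16:00
2. Window B: 13/May/2024:13:07:00 to 13/May/2024:13:17:00
3. Overlap period: 13/May/2024:13:07:00 to 13/May/2024:13:16:00
4. Count WARNING events in overlap: 6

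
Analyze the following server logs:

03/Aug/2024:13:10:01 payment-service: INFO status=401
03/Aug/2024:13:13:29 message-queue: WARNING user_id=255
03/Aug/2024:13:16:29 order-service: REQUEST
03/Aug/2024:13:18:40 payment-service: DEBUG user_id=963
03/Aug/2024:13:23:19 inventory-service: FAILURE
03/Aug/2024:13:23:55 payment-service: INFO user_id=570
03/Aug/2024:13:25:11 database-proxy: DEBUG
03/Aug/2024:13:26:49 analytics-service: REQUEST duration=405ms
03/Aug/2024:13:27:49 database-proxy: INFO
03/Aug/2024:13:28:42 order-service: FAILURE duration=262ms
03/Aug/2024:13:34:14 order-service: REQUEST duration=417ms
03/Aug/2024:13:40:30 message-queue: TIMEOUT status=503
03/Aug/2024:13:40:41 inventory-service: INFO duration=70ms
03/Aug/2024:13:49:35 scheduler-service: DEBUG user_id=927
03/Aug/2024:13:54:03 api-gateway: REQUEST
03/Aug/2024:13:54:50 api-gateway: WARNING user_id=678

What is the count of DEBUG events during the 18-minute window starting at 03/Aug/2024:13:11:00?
2

To count events in the time window:

1. Window boundaries: 03/Aug/2024:13:11:00 to 03/Aug/2024:13:29:00
2. Filter for DEBUG events within this window
3. Count matching events: 2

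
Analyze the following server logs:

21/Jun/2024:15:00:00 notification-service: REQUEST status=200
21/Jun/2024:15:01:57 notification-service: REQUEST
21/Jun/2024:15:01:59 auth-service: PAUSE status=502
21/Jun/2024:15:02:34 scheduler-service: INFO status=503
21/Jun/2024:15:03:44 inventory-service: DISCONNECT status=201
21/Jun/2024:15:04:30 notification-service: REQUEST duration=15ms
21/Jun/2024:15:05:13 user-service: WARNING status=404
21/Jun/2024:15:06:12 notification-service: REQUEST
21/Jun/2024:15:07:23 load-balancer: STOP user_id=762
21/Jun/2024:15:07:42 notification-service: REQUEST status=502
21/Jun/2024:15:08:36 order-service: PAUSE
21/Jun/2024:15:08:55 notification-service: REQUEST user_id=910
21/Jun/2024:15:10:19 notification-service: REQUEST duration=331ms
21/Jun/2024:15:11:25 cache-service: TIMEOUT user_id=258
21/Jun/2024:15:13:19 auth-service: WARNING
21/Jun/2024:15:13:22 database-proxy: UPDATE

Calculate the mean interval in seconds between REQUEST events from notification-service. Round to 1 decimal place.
103.2

To calculate average interval:

1. Find all REQUEST events for notification-service in order
2. Calculate time gaps between consecutive events
3. Compute mean of gaps: 619 / 6 = 103.2 seconds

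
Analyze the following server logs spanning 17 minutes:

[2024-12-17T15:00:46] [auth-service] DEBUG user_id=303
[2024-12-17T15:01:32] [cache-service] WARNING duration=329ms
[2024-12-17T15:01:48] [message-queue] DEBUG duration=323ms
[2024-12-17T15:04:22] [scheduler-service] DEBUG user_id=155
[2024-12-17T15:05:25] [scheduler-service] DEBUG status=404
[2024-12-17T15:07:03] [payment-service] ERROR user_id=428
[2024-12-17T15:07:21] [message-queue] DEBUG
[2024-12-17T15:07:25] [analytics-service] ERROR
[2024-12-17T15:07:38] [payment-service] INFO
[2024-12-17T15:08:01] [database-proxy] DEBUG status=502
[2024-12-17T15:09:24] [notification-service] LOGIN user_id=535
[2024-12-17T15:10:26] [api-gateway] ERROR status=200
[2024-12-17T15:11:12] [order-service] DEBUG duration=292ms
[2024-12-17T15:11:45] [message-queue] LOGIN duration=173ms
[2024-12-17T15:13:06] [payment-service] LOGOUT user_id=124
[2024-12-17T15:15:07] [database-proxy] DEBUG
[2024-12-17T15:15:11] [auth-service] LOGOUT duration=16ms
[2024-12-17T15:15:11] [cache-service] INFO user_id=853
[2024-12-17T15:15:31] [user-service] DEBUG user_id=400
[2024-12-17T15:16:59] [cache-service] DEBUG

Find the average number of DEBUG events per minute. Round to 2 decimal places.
0.59

To calculate the rate:

1. Count total DEBUG events: 10
2. Total time period: 17 minutes
3. Rate = 10 / 17 = 0.59 events per minute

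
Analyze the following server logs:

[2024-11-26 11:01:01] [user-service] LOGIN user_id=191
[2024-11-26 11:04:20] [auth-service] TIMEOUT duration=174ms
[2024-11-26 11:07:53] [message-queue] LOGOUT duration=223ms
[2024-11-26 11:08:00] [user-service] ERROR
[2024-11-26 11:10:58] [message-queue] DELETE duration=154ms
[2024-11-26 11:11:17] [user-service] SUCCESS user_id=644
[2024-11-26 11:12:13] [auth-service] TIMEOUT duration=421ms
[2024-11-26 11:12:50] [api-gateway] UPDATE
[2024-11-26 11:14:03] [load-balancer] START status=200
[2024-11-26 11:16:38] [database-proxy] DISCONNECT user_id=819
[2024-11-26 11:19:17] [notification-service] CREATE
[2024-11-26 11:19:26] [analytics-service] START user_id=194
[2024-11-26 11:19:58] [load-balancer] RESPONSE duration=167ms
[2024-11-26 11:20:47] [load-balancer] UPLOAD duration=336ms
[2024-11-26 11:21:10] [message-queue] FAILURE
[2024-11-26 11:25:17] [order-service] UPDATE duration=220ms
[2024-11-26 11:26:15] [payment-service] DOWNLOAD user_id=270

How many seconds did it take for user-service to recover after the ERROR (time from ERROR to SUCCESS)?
197

To calculate recovery time:

1. Find ERROR event for user-service: 2024-11-26 11:08:00
2. Find next SUCCESS event for user-service: 2024-11-26 11:11:17
3. Recovery time: 2024-11-26 11:11:17 - 2024-11-26 11:08:00 = 197 seconds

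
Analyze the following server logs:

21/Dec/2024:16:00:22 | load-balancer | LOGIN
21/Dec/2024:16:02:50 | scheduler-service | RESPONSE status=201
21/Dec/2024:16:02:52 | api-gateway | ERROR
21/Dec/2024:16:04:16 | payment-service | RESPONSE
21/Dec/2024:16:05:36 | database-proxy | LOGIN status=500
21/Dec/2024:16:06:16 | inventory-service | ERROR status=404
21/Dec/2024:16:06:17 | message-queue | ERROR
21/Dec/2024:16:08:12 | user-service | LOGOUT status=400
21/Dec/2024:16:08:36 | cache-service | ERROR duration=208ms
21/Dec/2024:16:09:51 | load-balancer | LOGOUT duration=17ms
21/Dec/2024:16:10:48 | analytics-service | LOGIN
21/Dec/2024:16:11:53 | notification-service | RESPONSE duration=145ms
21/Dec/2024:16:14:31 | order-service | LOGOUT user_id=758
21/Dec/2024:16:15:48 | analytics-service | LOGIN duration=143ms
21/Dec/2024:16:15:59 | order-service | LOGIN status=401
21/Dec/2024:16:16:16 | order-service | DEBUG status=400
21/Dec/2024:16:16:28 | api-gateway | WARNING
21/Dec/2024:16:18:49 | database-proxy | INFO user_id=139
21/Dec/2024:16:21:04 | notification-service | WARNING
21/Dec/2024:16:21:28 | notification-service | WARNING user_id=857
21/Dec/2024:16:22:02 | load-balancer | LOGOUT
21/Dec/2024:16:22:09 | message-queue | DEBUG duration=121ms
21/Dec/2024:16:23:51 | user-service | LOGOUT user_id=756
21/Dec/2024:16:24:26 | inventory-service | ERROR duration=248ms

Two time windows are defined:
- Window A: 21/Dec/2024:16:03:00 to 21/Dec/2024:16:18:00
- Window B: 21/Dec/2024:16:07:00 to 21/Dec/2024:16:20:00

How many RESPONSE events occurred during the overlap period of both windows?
1

To find overlap events:

1. Window A: 21/Dec/2024:16:03:00 to 21/Dec/2024:16:18:00
2. Window B: 21/Dec/2024:16:07:00 to 21/Dec/2024:16:20:00
3. Overlap period: 21/Dec/2024:16:07:00 to 21/Dec/2024:16:18:00
4. Count RESPONSE events in overlap: 1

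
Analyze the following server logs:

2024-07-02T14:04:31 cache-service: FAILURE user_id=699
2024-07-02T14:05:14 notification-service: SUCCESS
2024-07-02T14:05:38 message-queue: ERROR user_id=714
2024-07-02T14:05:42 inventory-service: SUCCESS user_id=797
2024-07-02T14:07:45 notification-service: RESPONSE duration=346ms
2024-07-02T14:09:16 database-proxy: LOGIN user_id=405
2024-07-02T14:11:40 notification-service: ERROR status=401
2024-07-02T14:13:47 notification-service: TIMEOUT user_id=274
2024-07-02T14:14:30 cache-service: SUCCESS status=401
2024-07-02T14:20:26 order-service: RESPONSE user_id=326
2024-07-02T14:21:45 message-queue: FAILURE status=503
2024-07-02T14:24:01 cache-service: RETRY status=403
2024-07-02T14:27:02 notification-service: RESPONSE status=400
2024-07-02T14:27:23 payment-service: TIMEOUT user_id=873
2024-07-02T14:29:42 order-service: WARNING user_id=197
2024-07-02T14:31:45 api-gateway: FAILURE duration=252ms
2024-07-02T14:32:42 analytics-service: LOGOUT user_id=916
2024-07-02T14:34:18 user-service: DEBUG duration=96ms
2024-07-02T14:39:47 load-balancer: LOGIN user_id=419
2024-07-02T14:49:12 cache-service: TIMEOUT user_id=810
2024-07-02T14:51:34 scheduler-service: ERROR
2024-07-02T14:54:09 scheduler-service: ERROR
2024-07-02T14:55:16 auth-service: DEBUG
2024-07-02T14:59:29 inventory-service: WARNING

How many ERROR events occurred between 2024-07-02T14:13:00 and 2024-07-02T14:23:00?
0

To count events in the time window:

1. Window boundaries: 2024-07-02T14:13:00 to 2024-07-02T14:23:00
2. Filter for ERROR events within this window
3. Count matching events: 0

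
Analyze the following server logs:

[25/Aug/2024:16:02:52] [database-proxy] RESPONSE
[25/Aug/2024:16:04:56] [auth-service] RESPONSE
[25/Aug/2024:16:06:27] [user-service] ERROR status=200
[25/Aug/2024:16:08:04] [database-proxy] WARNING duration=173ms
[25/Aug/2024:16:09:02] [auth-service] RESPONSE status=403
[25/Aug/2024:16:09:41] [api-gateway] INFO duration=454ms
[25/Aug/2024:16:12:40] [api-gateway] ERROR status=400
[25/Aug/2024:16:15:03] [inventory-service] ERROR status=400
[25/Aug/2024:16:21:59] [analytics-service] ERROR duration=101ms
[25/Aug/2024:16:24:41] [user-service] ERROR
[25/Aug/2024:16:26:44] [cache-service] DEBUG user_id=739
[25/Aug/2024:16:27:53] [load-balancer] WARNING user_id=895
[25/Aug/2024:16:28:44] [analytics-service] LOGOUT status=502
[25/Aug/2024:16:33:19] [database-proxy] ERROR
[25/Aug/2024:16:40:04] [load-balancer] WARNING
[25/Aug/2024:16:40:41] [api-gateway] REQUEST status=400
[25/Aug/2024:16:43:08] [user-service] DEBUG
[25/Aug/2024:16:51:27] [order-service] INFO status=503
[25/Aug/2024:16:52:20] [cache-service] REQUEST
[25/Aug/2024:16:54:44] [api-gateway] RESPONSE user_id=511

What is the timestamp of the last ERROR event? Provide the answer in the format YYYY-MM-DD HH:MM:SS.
2024-08-25 16:33:19

To find the last event:

1. Filter for all ERROR events
2. Sort by timestamp
3. Select the last one
4. Timestamp: 2024-08-25 16:33:19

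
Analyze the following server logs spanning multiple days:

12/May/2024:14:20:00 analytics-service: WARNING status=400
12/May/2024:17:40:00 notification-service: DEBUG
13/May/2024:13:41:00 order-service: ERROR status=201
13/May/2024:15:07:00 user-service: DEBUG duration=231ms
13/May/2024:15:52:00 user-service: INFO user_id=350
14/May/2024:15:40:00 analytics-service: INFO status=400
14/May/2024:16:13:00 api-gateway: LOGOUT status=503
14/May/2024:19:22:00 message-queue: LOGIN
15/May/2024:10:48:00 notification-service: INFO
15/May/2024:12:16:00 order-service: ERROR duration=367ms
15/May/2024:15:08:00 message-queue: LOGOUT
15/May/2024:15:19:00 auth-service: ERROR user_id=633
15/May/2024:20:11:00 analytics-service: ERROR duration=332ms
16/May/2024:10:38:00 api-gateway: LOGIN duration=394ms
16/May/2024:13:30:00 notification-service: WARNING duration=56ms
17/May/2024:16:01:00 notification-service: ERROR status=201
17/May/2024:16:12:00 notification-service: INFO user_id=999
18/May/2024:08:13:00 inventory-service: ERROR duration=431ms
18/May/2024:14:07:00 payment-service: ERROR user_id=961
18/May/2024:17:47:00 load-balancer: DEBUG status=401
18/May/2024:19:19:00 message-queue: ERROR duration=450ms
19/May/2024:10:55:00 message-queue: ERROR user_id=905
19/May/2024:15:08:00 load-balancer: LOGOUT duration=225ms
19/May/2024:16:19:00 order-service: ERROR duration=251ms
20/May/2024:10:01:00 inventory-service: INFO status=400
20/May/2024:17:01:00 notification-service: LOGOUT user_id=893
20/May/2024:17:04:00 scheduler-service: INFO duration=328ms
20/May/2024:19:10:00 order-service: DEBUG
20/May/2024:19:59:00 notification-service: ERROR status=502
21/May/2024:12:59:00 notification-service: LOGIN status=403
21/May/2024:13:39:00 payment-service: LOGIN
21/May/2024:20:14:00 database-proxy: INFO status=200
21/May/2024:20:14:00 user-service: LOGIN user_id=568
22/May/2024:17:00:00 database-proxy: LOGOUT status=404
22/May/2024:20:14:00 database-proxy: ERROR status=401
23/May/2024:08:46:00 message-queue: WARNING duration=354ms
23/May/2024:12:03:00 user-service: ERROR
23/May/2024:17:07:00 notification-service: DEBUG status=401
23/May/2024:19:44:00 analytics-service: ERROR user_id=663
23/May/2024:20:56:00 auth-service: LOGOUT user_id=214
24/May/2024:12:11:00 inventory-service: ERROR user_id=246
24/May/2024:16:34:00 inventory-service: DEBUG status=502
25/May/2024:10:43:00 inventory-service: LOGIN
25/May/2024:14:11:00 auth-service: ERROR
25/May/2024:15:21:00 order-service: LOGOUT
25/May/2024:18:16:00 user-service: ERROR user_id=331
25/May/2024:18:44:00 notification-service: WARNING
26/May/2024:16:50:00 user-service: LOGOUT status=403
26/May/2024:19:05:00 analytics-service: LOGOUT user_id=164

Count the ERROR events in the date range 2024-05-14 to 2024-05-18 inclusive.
7

To filter by date range:

1. Date range: 2024-05-14 through 2024-05-18, both dates inclusive
2. Filter for ERROR events whose date falls in this range
3. Count matching events: 7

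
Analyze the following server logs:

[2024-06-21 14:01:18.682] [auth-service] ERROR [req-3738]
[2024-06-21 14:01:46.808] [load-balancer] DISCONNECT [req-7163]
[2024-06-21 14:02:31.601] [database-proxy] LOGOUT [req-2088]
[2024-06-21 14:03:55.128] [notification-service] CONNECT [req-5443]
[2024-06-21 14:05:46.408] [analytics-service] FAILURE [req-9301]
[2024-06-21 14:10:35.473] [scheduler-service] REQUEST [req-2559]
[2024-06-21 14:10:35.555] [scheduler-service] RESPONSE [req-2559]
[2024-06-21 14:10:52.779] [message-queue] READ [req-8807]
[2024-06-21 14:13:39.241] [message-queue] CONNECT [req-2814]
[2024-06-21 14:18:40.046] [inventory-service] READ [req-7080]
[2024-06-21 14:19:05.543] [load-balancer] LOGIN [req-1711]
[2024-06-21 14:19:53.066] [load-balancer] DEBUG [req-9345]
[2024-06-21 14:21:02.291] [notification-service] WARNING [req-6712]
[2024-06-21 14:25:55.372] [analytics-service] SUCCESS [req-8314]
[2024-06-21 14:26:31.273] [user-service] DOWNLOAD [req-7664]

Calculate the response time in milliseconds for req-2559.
82

To calculate latency:

1. Find REQUEST with id req-2559: 2024-06-21 14:10:35.473
2. Find RESPONSE with id req-2559: 2024-06-21 14:10:35.555
3. Latency: 2024-06-21 14:10:35.555 - 2024-06-21 14:10:35.473 = 82ms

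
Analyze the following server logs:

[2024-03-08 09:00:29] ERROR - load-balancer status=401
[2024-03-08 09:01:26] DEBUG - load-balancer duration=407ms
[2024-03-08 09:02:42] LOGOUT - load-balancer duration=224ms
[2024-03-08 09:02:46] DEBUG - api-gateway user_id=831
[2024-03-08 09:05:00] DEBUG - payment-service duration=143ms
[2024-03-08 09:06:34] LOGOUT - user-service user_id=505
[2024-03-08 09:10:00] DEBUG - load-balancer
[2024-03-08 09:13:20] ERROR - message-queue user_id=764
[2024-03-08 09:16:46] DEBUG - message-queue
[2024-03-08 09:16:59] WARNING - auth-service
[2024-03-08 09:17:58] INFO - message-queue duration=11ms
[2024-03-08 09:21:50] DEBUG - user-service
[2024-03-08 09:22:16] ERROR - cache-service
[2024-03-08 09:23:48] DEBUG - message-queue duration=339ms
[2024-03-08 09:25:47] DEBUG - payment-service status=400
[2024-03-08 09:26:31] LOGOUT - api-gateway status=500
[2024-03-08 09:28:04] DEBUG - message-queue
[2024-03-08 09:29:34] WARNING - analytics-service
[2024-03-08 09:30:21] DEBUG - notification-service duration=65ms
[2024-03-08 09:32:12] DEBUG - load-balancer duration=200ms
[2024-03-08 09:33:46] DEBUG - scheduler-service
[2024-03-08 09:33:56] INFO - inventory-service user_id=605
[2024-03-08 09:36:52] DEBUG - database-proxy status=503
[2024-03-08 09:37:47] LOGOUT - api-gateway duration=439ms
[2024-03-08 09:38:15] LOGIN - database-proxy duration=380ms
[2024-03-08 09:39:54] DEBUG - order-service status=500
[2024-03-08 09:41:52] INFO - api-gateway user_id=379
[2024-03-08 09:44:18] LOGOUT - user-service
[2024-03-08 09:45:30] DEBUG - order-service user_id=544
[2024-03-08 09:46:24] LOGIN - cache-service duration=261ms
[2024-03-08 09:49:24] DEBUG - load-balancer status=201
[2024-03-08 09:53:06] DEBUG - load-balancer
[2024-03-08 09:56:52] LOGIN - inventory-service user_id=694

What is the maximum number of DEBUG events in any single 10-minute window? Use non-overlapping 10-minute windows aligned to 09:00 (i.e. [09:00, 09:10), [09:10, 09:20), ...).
5

To find the burst window:

1. Divide the log period into non-overlapping 10-minute windows starting at 09:00
2. Count DEBUG events in each window
3. Find the window with maximum count
4. Maximum events in a window: 5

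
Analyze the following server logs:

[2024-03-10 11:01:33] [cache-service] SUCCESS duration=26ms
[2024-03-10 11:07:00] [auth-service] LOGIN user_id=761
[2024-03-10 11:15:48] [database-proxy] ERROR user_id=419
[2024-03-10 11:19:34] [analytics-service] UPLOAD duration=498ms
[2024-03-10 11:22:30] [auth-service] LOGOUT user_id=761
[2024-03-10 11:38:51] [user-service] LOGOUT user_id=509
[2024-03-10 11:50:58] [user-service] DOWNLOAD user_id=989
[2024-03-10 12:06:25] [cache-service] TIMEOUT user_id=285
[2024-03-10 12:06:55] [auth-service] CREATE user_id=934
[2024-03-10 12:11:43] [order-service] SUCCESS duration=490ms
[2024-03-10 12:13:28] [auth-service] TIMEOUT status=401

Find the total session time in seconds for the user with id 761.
930

To calculate session duration:

1. Find LOGIN event for user_id=761: 2024-03-10 11:07:00
2. Find LOGOUT event for user_id=761: 2024-03-10 11:22:30
3. Session duration: 2024-03-10 11:22:30 - 2024-03-10 11:07:00 = 930 seconds (15 minutes)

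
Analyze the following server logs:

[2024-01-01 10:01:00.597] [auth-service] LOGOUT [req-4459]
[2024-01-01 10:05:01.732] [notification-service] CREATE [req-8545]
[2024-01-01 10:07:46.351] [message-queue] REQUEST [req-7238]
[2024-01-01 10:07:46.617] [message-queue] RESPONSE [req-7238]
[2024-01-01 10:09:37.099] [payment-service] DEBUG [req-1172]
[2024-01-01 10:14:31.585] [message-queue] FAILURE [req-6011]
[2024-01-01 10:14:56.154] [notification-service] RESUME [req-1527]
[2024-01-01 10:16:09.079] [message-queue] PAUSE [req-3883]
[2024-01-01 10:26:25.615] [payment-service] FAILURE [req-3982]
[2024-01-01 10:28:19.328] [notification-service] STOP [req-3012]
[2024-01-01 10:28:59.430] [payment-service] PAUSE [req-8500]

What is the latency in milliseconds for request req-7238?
266

To calculate latency:

1. Find REQUEST with id req-7238: 2024-01-01 10:07:46.351
2. Find RESPONSE with id req-7238: 2024-01-01 10:07:46.617
3. Latency: 2024-01-01 10:07:46.617 - 2024-01-01 10:07:46.351 = 266ms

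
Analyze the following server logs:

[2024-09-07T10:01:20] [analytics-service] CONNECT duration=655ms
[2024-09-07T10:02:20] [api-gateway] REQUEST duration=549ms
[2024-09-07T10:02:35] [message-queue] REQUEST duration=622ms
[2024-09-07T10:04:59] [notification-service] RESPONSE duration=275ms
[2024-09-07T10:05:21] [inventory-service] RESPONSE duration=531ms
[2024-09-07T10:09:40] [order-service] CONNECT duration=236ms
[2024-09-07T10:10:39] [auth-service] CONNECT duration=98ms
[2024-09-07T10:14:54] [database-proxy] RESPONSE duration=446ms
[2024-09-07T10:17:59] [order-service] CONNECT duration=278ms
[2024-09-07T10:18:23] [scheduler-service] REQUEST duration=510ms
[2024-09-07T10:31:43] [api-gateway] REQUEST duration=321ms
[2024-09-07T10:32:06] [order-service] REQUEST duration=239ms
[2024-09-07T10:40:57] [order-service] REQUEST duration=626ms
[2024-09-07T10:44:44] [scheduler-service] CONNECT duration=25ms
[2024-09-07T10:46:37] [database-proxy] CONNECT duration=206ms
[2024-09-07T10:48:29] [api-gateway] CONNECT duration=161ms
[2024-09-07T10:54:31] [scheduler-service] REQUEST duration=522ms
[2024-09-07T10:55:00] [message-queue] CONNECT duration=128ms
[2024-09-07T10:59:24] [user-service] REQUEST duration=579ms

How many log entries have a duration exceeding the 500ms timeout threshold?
8

To count timeouts:

1. Threshold: 500ms
2. Extract duration from each log entry
3. Count entries where duration > 500
4. Timeout count: 8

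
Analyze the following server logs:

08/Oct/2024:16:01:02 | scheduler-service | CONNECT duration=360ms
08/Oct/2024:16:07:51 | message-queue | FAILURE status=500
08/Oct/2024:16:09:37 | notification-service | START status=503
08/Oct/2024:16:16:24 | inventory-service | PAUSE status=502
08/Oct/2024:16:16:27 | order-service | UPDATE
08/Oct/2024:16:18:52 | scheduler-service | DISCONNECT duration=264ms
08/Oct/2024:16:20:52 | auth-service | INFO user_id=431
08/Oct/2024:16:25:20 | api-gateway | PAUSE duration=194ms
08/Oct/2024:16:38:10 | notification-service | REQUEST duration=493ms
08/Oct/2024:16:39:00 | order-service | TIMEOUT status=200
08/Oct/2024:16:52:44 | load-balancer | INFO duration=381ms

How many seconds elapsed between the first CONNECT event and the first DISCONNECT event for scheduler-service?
1070

To find the time between events:

1. Locate the first CONNECT event for scheduler-service: 08/Oct/2024:16:01:02
2. Locate the first DISCONNECT event for scheduler-service: 08/Oct/2024:16:18:52
3. Calculate the difference: 08/Oct/2024:16:18:52 - 08/Oct/2024:16:01:02 = 1070 seconds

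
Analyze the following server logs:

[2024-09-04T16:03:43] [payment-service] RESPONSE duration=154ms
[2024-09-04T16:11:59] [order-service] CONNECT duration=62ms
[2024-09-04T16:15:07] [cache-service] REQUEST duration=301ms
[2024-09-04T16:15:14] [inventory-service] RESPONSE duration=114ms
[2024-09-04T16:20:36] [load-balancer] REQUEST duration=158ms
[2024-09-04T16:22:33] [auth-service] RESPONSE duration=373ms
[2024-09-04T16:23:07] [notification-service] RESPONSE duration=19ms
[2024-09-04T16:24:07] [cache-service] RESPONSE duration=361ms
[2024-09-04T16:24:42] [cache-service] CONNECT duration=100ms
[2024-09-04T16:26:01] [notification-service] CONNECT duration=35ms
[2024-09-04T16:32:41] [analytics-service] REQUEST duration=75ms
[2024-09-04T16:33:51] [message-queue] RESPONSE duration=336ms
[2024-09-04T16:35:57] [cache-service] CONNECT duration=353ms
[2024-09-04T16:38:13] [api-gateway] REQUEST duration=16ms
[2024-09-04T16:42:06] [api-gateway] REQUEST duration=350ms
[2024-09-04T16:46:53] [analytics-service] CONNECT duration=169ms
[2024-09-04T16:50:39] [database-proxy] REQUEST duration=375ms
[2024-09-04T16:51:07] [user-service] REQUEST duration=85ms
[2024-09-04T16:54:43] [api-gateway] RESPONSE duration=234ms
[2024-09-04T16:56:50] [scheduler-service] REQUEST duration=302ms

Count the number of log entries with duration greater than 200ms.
9

To count timeouts:

1. Threshold: 200ms
2. Extract duration from each log entry
3. Count entries where duration > 200
4. Timeout count: 9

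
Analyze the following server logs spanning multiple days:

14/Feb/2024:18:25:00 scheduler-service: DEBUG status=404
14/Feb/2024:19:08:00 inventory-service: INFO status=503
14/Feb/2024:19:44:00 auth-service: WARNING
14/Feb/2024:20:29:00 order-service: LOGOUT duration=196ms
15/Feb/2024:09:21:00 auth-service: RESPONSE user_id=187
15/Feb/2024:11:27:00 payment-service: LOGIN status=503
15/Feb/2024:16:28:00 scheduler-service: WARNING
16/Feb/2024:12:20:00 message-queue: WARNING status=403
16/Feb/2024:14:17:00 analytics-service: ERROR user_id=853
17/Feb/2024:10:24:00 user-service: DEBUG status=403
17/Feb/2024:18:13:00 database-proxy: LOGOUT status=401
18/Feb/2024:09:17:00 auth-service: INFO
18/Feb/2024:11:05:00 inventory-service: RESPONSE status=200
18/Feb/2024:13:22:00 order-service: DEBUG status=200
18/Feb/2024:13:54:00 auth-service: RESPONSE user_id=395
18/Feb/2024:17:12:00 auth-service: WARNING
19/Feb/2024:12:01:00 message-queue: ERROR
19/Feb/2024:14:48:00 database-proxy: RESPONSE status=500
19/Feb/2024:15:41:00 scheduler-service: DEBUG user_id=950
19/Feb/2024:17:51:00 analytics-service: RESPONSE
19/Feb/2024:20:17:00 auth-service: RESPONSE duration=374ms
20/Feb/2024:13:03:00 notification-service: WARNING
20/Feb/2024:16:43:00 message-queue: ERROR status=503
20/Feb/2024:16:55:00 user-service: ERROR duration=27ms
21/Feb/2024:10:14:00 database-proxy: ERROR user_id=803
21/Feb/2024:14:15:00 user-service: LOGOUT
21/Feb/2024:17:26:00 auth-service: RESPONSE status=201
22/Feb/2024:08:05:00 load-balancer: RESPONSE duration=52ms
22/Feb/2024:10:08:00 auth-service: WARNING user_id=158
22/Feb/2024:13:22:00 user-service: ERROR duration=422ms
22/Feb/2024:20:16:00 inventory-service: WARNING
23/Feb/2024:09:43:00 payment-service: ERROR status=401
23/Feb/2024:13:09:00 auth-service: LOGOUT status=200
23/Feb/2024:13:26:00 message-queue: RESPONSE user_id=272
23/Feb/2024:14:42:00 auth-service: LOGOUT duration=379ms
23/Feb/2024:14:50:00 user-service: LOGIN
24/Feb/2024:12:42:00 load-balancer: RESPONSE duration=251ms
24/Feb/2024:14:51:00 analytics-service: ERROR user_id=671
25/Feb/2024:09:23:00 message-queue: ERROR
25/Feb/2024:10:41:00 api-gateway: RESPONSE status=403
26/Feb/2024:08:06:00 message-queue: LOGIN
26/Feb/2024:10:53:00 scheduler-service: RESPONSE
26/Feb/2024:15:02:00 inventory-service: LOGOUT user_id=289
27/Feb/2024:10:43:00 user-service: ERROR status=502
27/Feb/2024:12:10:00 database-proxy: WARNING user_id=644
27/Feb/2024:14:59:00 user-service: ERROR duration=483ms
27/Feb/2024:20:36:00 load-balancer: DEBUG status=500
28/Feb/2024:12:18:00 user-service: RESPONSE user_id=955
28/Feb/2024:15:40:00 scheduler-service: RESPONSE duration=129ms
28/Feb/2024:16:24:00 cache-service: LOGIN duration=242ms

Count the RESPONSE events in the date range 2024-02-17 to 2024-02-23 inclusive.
8

To filter by date range:

1. Date range: 2024-02-17 through 2024-02-23, both dates inclusive
2. Filter for RESPONSE events whose date falls in this range
3. Count matching events: 8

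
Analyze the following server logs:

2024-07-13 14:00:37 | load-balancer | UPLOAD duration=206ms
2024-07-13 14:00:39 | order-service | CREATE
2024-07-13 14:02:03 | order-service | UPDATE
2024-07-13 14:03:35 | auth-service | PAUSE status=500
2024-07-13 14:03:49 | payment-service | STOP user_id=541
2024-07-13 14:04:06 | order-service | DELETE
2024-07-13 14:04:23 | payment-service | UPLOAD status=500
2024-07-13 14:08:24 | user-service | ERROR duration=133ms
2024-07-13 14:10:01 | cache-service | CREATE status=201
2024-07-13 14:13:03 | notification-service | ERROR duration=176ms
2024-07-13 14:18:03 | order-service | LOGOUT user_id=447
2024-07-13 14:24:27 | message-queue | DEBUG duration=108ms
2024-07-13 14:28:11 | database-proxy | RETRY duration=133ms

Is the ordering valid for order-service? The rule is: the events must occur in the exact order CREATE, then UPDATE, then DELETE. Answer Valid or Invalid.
Valid

To validate ordering:

1. Required order: CREATE → UPDATE → DELETE
2. Rule: the events must occur in the exact order CREATE, then UPDATE, then DELETE
3. Check actual order of events for order-service
4. Result: Valid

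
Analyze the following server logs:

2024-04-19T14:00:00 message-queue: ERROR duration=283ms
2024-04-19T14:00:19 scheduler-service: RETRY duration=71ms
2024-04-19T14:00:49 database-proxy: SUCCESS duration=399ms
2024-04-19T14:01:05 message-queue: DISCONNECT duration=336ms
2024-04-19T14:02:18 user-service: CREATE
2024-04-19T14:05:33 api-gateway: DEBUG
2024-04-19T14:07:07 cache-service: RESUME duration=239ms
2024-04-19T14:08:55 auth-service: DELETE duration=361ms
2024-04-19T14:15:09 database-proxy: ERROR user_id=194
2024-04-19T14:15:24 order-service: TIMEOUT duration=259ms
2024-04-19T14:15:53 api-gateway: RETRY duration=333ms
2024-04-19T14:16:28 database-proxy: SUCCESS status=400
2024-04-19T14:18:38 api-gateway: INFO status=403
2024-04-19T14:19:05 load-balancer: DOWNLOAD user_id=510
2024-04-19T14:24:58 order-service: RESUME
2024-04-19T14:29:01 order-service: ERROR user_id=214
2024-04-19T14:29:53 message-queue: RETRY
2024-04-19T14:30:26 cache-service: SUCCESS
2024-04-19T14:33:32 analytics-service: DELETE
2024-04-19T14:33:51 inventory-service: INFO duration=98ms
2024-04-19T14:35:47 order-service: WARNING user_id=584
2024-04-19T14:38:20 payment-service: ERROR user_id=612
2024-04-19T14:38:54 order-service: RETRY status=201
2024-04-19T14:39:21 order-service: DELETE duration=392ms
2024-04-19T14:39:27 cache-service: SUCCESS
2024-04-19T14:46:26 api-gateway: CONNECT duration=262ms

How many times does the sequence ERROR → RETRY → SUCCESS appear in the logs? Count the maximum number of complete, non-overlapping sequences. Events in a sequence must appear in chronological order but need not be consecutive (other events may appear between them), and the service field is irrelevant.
4

To count sequences:

1. Look for pattern: ERROR → RETRY → SUCCESS
2. Greedily scan the log in chronological order, matching each sequence element in turn (ignoring service)
3. Each time the full pattern completes, increment the count and restart matching from the next event
4. Complete non-overlapping sequences found: 4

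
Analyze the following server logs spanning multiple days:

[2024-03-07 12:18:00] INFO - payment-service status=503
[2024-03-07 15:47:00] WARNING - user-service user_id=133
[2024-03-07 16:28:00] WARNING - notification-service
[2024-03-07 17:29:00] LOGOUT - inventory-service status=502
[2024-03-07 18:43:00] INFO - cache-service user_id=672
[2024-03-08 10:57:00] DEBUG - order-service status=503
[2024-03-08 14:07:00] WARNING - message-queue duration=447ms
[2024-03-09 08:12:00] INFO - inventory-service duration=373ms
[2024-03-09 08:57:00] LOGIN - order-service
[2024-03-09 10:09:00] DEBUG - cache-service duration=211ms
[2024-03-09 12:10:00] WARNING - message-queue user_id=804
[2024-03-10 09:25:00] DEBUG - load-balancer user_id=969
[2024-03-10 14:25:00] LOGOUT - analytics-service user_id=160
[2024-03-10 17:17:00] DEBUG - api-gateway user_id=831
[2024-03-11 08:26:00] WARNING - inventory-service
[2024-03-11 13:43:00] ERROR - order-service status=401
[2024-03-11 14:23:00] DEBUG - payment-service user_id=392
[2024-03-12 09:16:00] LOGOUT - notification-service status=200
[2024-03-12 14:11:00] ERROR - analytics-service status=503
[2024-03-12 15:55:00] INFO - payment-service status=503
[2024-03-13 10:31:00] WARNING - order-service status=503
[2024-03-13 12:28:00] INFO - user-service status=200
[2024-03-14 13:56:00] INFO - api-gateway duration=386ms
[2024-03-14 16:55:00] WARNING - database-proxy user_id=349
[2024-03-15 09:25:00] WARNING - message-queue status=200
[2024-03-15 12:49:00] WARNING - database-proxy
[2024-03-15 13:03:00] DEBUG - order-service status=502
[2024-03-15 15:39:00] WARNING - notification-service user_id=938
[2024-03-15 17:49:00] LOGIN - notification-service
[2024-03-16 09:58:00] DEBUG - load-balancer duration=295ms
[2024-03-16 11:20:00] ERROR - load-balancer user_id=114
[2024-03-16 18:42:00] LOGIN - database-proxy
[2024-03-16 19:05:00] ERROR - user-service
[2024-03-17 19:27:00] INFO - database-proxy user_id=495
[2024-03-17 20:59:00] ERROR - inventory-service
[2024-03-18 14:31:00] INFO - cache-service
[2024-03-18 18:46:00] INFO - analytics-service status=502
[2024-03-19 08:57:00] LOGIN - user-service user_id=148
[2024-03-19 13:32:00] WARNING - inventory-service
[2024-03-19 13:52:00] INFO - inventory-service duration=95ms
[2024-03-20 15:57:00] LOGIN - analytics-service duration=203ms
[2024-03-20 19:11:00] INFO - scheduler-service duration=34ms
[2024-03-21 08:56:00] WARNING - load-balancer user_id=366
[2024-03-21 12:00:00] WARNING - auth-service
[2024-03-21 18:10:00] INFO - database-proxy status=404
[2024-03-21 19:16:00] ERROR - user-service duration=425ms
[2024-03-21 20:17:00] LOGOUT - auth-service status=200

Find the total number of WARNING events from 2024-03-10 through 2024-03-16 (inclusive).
6

To filter by date range:

1. Date range: 2024-03-10 through 2024-03-16, both dates inclusive
2. Filter for WARNING events whose date falls in this range
3. Count matching events: 6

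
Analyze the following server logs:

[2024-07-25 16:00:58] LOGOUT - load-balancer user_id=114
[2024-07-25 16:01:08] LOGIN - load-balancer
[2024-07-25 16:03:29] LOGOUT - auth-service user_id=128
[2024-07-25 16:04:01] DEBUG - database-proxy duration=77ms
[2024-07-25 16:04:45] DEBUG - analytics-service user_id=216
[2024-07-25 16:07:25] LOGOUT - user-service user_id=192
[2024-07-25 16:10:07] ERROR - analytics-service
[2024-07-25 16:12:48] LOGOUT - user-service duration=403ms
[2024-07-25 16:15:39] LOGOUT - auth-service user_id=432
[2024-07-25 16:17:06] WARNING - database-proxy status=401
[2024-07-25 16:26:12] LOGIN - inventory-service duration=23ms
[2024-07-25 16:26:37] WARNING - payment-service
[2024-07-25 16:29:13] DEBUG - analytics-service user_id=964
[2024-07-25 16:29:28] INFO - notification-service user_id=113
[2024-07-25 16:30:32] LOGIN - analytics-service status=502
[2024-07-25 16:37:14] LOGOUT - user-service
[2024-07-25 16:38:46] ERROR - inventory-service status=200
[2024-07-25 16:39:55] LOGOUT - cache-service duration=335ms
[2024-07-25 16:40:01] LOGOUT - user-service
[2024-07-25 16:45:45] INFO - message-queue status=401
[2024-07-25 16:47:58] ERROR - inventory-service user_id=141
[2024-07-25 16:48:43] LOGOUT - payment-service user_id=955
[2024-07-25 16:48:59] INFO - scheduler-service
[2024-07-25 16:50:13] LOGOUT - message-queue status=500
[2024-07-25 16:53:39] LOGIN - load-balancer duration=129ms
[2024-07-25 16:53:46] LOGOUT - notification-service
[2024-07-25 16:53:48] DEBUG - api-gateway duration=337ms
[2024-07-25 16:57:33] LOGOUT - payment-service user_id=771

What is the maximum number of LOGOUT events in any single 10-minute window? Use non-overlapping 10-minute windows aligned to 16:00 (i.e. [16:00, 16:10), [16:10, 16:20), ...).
3

To find the burst window:

1. Divide the log period into non-overlapping 10-minute windows starting at 16:00
2. Count LOGOUT events in each window
3. Find the window with maximum count
4. Maximum events in a window: 3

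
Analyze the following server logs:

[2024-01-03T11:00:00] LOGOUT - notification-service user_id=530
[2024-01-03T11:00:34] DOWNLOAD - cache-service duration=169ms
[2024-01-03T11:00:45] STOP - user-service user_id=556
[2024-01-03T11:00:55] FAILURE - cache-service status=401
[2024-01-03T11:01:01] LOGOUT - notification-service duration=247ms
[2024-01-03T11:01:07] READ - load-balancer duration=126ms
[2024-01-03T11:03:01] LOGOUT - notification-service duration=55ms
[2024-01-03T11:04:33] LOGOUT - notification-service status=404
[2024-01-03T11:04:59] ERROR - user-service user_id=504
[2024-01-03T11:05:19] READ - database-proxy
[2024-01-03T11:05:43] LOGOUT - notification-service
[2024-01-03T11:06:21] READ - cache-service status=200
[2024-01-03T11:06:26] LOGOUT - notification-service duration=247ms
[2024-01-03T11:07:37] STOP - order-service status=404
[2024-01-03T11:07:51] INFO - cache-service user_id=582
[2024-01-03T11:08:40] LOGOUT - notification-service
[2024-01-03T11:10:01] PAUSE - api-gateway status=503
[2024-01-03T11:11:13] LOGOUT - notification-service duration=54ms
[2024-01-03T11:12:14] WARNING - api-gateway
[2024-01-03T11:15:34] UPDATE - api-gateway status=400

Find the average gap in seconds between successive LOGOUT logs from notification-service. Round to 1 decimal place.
96.1

To calculate average interval:

1. Find all LOGOUT events for notification-service in order
2. Calculate time gaps between consecutive events
3. Compute mean of gaps: 673 / 7 = 96.1 seconds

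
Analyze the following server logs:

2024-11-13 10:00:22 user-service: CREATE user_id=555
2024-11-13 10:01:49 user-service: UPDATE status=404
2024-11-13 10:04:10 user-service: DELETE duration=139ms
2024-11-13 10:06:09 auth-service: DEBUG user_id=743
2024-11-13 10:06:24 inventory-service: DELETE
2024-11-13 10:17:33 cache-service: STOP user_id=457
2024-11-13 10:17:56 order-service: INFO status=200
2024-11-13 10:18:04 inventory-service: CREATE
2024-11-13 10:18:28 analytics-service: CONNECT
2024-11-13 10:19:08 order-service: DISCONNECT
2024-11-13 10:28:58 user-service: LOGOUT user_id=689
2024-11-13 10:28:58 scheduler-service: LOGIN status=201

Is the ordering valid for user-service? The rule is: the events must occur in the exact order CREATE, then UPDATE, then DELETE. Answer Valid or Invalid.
Valid

To validate ordering:

1. Required order: CREATE → UPDATE → DELETE
2. Rule: the events must occur in the exact order CREATE, then UPDATE, then DELETE
3. Check actual order of events for user-service
4. Result: Valid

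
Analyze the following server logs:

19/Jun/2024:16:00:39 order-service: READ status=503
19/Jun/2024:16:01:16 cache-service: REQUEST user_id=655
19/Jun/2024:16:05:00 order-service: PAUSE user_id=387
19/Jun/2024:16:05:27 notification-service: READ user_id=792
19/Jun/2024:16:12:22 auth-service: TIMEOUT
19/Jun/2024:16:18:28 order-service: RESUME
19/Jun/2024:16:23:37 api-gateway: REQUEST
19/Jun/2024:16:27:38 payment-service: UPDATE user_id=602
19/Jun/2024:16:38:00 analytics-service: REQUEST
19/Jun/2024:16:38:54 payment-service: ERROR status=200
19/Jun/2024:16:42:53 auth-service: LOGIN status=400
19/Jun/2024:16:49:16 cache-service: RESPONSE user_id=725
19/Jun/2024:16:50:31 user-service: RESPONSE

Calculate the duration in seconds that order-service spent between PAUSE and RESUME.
808

To calculate state duration:

1. Find PAUSE event for order-service: 19/Jun/2024:16:05:00
2. Find RESUME event for order-service: 19/Jun/2024:16:18:28
3. Calculate duration: 19/Jun/2024:16:18:28 - 19/Jun/2024:16:05:00 = 808 seconds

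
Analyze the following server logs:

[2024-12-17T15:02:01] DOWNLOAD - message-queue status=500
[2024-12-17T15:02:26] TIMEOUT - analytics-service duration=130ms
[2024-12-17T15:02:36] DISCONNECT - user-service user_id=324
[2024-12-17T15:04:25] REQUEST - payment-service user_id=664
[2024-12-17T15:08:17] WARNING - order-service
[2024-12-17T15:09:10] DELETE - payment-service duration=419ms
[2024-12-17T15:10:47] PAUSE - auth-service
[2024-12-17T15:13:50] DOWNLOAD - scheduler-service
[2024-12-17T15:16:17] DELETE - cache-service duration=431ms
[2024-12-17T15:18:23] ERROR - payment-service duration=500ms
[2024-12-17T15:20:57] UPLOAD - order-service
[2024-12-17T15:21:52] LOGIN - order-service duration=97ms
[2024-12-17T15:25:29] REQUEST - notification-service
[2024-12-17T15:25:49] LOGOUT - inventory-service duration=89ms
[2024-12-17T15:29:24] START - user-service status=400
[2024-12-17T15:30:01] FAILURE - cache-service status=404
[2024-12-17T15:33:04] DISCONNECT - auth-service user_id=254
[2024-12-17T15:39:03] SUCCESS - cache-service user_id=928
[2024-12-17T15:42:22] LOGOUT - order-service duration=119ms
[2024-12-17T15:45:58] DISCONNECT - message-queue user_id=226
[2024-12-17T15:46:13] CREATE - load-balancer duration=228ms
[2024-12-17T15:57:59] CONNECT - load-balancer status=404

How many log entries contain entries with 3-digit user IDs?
5

To find matching entries:

1. Pattern to match: entries with 3-digit user IDs
2. Scan each log entry for the pattern
3. Count matches: 5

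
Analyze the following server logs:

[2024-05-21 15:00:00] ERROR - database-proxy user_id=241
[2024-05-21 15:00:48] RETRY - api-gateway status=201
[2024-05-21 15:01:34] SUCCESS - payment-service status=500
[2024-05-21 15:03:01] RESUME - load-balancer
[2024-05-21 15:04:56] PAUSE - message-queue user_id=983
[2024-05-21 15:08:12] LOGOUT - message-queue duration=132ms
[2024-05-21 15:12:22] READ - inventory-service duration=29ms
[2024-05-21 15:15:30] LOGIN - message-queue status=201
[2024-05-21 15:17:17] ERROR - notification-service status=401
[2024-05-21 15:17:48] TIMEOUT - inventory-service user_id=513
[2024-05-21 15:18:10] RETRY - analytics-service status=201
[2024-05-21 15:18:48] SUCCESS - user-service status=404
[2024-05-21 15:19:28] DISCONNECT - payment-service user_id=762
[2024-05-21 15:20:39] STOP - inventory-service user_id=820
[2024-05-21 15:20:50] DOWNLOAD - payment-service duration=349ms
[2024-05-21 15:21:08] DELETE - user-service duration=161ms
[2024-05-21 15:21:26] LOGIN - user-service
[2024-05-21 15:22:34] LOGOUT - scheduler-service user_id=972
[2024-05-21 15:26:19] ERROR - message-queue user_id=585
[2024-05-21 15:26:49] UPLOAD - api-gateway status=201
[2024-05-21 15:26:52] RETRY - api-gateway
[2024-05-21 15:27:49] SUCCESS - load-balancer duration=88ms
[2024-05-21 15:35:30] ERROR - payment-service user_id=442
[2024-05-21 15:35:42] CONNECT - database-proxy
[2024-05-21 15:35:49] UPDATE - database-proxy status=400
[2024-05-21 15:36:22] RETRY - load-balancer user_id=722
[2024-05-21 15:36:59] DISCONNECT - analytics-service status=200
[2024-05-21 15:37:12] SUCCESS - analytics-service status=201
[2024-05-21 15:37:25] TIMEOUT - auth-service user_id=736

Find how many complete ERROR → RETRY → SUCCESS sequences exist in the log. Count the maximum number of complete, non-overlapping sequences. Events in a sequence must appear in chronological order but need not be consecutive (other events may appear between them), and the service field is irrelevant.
4

To count sequences:

1. Look for pattern: ERROR → RETRY → SUCCESS
2. Greedily scan the log in chronological order, matching each sequence element in turn (ignoring service)
3. Each time the full pattern completes, increment the count and restart matching from the next event
4. Complete non-overlapping sequences found: 4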